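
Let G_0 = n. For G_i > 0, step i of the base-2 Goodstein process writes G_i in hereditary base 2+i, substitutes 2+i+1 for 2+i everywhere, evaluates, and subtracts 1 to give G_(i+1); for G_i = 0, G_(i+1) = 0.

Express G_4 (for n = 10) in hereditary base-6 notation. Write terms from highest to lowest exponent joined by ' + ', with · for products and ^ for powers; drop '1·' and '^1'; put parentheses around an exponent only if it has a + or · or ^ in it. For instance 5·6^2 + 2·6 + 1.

(0) 10|_2 = 2^(2 + 1) + 2 ↦ 3^(3 + 1) + 3|_3 = 84 ⇒ 83
(1) 83|_3 = 3^(3 + 1) + 2 ↦ 4^(4 + 1) + 2|_4 = 1026 ⇒ 1025
(2) 1025|_4 = 4^(4 + 1) + 1 ↦ 5^(5 + 1) + 1|_5 = 15626 ⇒ 15625
(3) 15625|_5 = 5^(5 + 1) ↦ 6^(6 + 1)|_6 = 279936 ⇒ 279935
(4) 279935|_6 = 5·6^6 + 5·6^5 + 5·6^4 + 5·6^3 + 5·6^2 + 5·6 + 5 ↦ 5·7^7 + 5·7^5 + 5·7^4 + 5·7^3 + 5·7^2 + 5·7 + 5|_7 = 4215755 ⇒ 4215754

5·6^6 + 5·6^5 + 5·6^4 + 5·6^3 + 5·6^2 + 5·6 + 5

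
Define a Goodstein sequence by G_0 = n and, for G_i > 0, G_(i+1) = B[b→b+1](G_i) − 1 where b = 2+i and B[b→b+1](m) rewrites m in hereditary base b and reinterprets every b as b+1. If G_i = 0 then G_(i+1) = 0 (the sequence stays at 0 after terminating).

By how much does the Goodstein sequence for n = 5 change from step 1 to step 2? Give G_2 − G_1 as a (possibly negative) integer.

[0] 5 ≡ 2^2 + 1 (base 2). Lift 3: 28. −1: 27.
[1] 27 ≡ 3^3 (base 3). Lift 4: 256. −1: 255.

228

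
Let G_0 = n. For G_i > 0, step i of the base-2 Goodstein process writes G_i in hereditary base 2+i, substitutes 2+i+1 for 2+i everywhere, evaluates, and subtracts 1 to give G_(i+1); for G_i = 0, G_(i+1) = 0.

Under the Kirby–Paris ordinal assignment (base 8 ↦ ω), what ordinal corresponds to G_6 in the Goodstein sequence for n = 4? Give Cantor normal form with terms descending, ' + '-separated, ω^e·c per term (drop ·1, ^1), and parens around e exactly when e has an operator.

ω^2·2 + ω + 3

(0) 4|_2 = 2^2 ↦ 3^3|_3 = 27 ⇒ 26
(1) 26|_3 = 2·3^2 + 2·3 + 2 ↦ 2·4^2 + 2·4 + 2|_4 = 42 ⇒ 41
(2) 41|_4 = 2·4^2 + 2·4 + 1 ↦ 2·5^2 + 2·5 + 1|_5 = 61 ⇒ 60
(3) 60|_5 = 2·5^2 + 2·5 ↦ 2·6^2 + 2·6|_6 = 84 ⇒ 83
(4) 83|_6 = 2·6^2 + 6 + 5 ↦ 2·7^2 + 7 + 5|_7 = 110 ⇒ 109
(5) 109|_7 = 2·7^2 + 7 + 4 ↦ 2·8^2 + 8 + 4|_8 = 140 ⇒ 139
(6) 139|_8 = 2·8^2 + 8 + 3 ↦ 2·9^2 + 9 + 3|_9 = 174 ⇒ 173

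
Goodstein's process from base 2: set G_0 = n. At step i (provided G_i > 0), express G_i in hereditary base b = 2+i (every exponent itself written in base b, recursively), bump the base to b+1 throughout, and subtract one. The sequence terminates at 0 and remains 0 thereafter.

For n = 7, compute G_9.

150051213

G_0 = 7. HB_2(7) = 2^2 + 2 + 1. Bump = 31. G_1 = 30.
G_1 = 30. HB_3(30) = 3^3 + 3. Bump = 260. G_2 = 259.
G_2 = 259. HB_4(259) = 4^4 + 3. Bump = 3128. G_3 = 3127.
G_3 = 3127. HB_5(3127) = 5^5 + 2. Bump = 46658. G_4 = 46657.
G_4 = 46657. HB_6(46657) = 6^6 + 1. Bump = 823544. G_5 = 823543.
G_5 = 823543. HB_7(823543) = 7^7. Bump = 16777216. G_6 = 16777215.
G_6 = 16777215. HB_8(16777215) = 7·8^7 + 7·8^6 + 7·8^5 + 7·8^4 + 7·8^3 + 7·8^2 + 7·8 + 7. Bump = 37665880. G_7 = 37665879.
G_7 = 37665879. HB_9(37665879) = 7·9^7 + 7·9^6 + 7·9^5 + 7·9^4 + 7·9^3 + 7·9^2 + 7·9 + 6. Bump = 77777776. G_8 = 77777775.
G_8 = 77777775. HB_10(77777775) = 7·10^7 + 7·10^6 + 7·10^5 + 7·10^4 + 7·10^3 + 7·10^2 + 7·10 + 5. Bump = 150051214. G_9 = 150051213.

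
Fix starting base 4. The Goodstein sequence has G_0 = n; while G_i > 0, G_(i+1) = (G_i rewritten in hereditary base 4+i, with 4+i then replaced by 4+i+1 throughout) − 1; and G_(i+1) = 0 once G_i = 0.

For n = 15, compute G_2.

19

15 —HB4→ 3·4 + 3 —bump→ 3·5 + 3 = 18 —(−1)→ 17
17 —HB5→ 3·5 + 2 —bump→ 3·6 + 2 = 20 —(−1)→ 19
19 —HB6→ 3·6 + 1 —bump→ 3·7 + 1 = 22 —(−1)→ 21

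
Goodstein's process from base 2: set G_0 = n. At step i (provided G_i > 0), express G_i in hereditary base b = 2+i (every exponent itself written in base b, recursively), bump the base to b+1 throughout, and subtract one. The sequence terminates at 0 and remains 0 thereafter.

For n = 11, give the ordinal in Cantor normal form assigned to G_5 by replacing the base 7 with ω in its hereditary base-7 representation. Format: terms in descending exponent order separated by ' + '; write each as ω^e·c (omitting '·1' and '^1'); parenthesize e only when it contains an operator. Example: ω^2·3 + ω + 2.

[0] 11 ≡ 2^(2 + 1) + 2 + 1 (base 2). Lift 3: 85. −1: 84.
[1] 84 ≡ 3^(3 + 1) + 3 (base 3). Lift 4: 1028. −1: 1027.
[2] 1027 ≡ 4^(4 + 1) + 3 (base 4). Lift 5: 15628. −1: 15627.
[3] 15627 ≡ 5^(5 + 1) + 2 (base 5). Lift 6: 279938. −1: 279937.
[4] 279937 ≡ 6^(6 + 1) + 1 (base 6). Lift 7: 5764802. −1: 5764801.

ω^(ω + 1)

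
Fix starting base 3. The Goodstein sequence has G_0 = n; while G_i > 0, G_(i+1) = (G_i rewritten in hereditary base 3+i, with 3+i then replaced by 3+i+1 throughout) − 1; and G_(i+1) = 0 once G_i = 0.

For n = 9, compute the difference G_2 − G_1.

9 —HB3→ 3^2 —bump→ 4^2 = 16 —(−1)→ 15
15 —HB4→ 3·4 + 3 —bump→ 3·5 + 3 = 18 —(−1)→ 17

2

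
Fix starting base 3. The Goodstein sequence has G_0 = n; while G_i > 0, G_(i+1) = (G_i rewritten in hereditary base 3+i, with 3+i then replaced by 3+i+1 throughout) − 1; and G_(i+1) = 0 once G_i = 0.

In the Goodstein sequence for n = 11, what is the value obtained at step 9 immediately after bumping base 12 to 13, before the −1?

base 3: 11 = 3^2 + 2; at 4: 4^2 + 2 = 18; next = 17
base 4: 17 = 4^2 + 1; at 5: 5^2 + 1 = 26; next = 25
base 5: 25 = 5^2; at 6: 6^2 = 36; next = 35
base 6: 35 = 5·6 + 5; at 7: 5·7 + 5 = 40; next = 39
base 7: 39 = 5·7 + 4; at 8: 5·8 + 4 = 44; next = 43
base 8: 43 = 5·8 + 3; at 9: 5·9 + 3 = 48; next = 47
base 9: 47 = 5·9 + 2; at 10: 5·10 + 2 = 52; next = 51
base 10: 51 = 5·10 + 1; at 11: 5·11 + 1 = 56; next = 55
base 11: 55 = 5·11; at 12: 5·12 = 60; next = 59

63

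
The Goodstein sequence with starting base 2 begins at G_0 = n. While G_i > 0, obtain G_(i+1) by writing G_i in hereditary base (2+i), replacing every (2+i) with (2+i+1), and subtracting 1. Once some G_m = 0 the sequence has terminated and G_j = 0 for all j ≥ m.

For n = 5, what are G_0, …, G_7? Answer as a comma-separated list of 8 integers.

5, 27, 255, 467, 775, 1197, 1751, 2454

G_0 = 5. HB_2(5) = 2^2 + 1. Bump = 28. G_1 = 27.
G_1 = 27. HB_3(27) = 3^3. Bump = 256. G_2 = 255.
G_2 = 255. HB_4(255) = 3·4^3 + 3·4^2 + 3·4 + 3. Bump = 468. G_3 = 467.
G_3 = 467. HB_5(467) = 3·5^3 + 3·5^2 + 3·5 + 2. Bump = 776. G_4 = 775.
G_4 = 775. HB_6(775) = 3·6^3 + 3·6^2 + 3·6 + 1. Bump = 1198. G_5 = 1197.
G_5 = 1197. HB_7(1197) = 3·7^3 + 3·7^2 + 3·7. Bump = 1752. G_6 = 1751.
G_6 = 1751. HB_8(1751) = 3·8^3 + 3·8^2 + 2·8 + 7. Bump = 2455. G_7 = 2454.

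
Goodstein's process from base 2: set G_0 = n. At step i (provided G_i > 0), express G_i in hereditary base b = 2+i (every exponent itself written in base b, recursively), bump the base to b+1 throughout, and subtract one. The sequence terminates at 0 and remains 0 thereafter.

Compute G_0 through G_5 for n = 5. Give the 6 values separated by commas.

base 2: 5 = 2^2 + 1; at 3: 3^3 + 1 = 28; next = 27
base 3: 27 = 3^3; at 4: 4^4 = 256; next = 255
base 4: 255 = 3·4^3 + 3·4^2 + 3·4 + 3; at 5: 3·5^3 + 3·5^2 + 3·5 + 3 = 468; next = 467
base 5: 467 = 3·5^3 + 3·5^2 + 3·5 + 2; at 6: 3·6^3 + 3·6^2 + 3·6 + 2 = 776; next = 775
base 6: 775 = 3·6^3 + 3·6^2 + 3·6 + 1; at 7: 3·7^3 + 3·7^2 + 3·7 + 1 = 1198; next = 1197

5, 27, 255, 467, 775, 1197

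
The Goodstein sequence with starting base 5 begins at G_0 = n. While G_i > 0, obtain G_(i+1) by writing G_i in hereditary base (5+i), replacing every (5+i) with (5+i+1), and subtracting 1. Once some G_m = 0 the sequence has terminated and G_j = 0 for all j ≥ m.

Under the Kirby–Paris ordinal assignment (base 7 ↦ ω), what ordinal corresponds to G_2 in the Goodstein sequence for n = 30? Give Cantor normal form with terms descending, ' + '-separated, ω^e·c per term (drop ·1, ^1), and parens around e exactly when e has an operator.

ω^2 + 4

base 5: 30 = 5^2 + 5; at 6: 6^2 + 6 = 42; next = 41
base 6: 41 = 6^2 + 5; at 7: 7^2 + 5 = 54; next = 53
base 7: 53 = 7^2 + 4; at 8: 8^2 + 4 = 68; next = 67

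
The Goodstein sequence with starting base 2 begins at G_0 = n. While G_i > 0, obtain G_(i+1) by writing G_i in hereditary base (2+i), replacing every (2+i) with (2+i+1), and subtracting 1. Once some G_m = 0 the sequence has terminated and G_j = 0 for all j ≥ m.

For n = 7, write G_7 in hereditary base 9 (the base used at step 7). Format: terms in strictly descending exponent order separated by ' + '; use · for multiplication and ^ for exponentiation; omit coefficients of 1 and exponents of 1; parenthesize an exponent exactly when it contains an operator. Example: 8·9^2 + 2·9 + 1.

7·9^7 + 7·9^6 + 7·9^5 + 7·9^4 + 7·9^3 + 7·9^2 + 7·9 + 6

G_0 = 7. HB_2(7) = 2^2 + 2 + 1. Bump = 31. G_1 = 30.
G_1 = 30. HB_3(30) = 3^3 + 3. Bump = 260. G_2 = 259.
G_2 = 259. HB_4(259) = 4^4 + 3. Bump = 3128. G_3 = 3127.
G_3 = 3127. HB_5(3127) = 5^5 + 2. Bump = 46658. G_4 = 46657.
G_4 = 46657. HB_6(46657) = 6^6 + 1. Bump = 823544. G_5 = 823543.
G_5 = 823543. HB_7(823543) = 7^7. Bump = 16777216. G_6 = 16777215.
G_6 = 16777215. HB_8(16777215) = 7·8^7 + 7·8^6 + 7·8^5 + 7·8^4 + 7·8^3 + 7·8^2 + 7·8 + 7. Bump = 37665880. G_7 = 37665879.
G_7 = 37665879. HB_9(37665879) = 7·9^7 + 7·9^6 + 7·9^5 + 7·9^4 + 7·9^3 + 7·9^2 + 7·9 + 6. Bump = 77777776. G_8 = 77777775.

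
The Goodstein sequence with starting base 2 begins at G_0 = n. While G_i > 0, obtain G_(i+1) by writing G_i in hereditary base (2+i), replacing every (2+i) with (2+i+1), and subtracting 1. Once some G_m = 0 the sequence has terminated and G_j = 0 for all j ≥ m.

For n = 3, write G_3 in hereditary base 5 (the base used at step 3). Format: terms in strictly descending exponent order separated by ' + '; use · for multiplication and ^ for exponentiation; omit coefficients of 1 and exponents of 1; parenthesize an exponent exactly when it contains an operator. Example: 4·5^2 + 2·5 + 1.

G_0=3  [base 2] 2 + 1  →[2↦3]→  3 + 1 = 4  −1 ⇒ G_1=3
G_1=3  [base 3] 3  →[3↦4]→  4 = 4  −1 ⇒ G_2=3
G_2=3  [base 4] 3  →[4↦5]→  3 = 3  −1 ⇒ G_3=2
G_3=2  [base 5] 2  →[5↦6]→  2 = 2  −1 ⇒ G_4=1

2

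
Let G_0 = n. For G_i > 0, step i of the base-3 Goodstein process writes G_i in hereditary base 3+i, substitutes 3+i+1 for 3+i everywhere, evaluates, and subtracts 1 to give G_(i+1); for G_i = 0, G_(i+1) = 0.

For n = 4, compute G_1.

G_0 = 4. HB_3(4) = 3 + 1. Bump = 5. G_1 = 4.
G_1 = 4. HB_4(4) = 4. Bump = 5. G_2 = 4.

4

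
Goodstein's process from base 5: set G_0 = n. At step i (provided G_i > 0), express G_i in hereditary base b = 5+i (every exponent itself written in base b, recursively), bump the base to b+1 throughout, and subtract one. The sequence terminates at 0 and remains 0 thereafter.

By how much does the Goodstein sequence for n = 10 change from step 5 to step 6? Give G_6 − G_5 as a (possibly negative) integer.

0

10 —HB5→ 2·5 —bump→ 2·6 = 12 —(−1)→ 11
11 —HB6→ 6 + 5 —bump→ 7 + 5 = 12 —(−1)→ 11
11 —HB7→ 7 + 4 —bump→ 8 + 4 = 12 —(−1)→ 11
11 —HB8→ 8 + 3 —bump→ 9 + 3 = 12 —(−1)→ 11
11 —HB9→ 9 + 2 —bump→ 10 + 2 = 12 —(−1)→ 11
11 —HB10→ 10 + 1 —bump→ 11 + 1 = 12 —(−1)→ 11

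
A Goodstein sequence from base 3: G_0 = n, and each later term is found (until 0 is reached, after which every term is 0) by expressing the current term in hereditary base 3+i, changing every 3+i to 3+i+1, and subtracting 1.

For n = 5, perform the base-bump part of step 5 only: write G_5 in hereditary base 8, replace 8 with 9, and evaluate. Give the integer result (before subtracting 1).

step 0: 5 = 3 + 2; sub 4 for 3: 4 + 2; = 6; G_1 = 6−1 = 5
step 1: 5 = 4 + 1; sub 5 for 4: 5 + 1; = 6; G_2 = 6−1 = 5
step 2: 5 = 5; sub 6 for 5: 6; = 6; G_3 = 6−1 = 5
step 3: 5 = 5; sub 7 for 6: 5; = 5; G_4 = 5−1 = 4
step 4: 4 = 4; sub 8 for 7: 4; = 4; G_5 = 4−1 = 3
step 5: 3 = 3; sub 9 for 8: 3; = 3; G_6 = 3−1 = 2

3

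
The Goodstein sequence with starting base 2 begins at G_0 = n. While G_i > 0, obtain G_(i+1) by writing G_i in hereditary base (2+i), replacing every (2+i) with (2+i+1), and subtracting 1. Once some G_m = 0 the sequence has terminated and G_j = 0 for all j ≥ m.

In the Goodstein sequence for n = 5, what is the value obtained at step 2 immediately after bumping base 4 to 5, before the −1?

468

step 0: 5 = 2^2 + 1; sub 3 for 2: 3^3 + 1; = 28; G_1 = 28−1 = 27
step 1: 27 = 3^3; sub 4 for 3: 4^4; = 256; G_2 = 256−1 = 255
step 2: 255 = 3·4^3 + 3·4^2 + 3·4 + 3; sub 5 for 4: 3·5^3 + 3·5^2 + 3·5 + 3; = 468; G_3 = 468−1 = 467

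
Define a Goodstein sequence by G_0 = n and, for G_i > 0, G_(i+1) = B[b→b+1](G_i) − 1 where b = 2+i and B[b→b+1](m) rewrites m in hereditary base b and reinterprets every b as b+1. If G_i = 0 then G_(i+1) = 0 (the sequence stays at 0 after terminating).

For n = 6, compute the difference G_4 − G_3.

[0] 6 ≡ 2^2 + 2 (base 2). Lift 3: 30. −1: 29.
[1] 29 ≡ 3^3 + 2 (base 3). Lift 4: 258. −1: 257.
[2] 257 ≡ 4^4 + 1 (base 4). Lift 5: 3126. −1: 3125.
[3] 3125 ≡ 5^5 (base 5). Lift 6: 46656. −1: 46655.

43530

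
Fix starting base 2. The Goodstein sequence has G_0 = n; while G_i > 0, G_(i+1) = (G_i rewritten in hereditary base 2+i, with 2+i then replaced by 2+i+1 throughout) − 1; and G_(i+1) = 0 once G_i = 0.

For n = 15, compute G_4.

15 —HB2→ 2^(2 + 1) + 2^2 + 2 + 1 —bump→ 3^(3 + 1) + 3^3 + 3 + 1 = 112 —(−1)→ 111
111 —HB3→ 3^(3 + 1) + 3^3 + 3 —bump→ 4^(4 + 1) + 4^4 + 4 = 1284 —(−1)→ 1283
1283 —HB4→ 4^(4 + 1) + 4^4 + 3 —bump→ 5^(5 + 1) + 5^5 + 3 = 18753 —(−1)→ 18752
18752 —HB5→ 5^(5 + 1) + 5^5 + 2 —bump→ 6^(6 + 1) + 6^6 + 2 = 326594 —(−1)→ 326593
326593 —HB6→ 6^(6 + 1) + 6^6 + 1 —bump→ 7^(7 + 1) + 7^7 + 1 = 6588345 —(−1)→ 6588344

326593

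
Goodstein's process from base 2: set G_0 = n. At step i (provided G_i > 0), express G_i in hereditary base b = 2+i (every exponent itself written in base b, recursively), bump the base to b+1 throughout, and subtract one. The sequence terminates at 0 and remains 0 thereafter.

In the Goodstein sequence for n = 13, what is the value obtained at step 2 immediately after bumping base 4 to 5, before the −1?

base 2: 13 = 2^(2 + 1) + 2^2 + 1; at 3: 3^(3 + 1) + 3^3 + 1 = 109; next = 108
base 3: 108 = 3^(3 + 1) + 3^3; at 4: 4^(4 + 1) + 4^4 = 1280; next = 1279
base 4: 1279 = 4^(4 + 1) + 3·4^3 + 3·4^2 + 3·4 + 3; at 5: 5^(5 + 1) + 3·5^3 + 3·5^2 + 3·5 + 3 = 16093; next = 16092

16093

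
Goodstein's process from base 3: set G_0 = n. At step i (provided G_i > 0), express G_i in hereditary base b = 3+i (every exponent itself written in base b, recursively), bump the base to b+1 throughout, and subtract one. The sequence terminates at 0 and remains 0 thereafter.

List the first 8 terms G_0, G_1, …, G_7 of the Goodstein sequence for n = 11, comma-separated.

11, 17, 25, 35, 39, 43, 47, 51

i=0: 11 = 3^2 + 2 (b=3); 3→4: 4^2 + 2 = 18; 18−1 = 17
i=1: 17 = 4^2 + 1 (b=4); 4→5: 5^2 + 1 = 26; 26−1 = 25
i=2: 25 = 5^2 (b=5); 5→6: 6^2 = 36; 36−1 = 35
i=3: 35 = 5·6 + 5 (b=6); 6→7: 5·7 + 5 = 40; 40−1 = 39
i=4: 39 = 5·7 + 4 (b=7); 7→8: 5·8 + 4 = 44; 44−1 = 43
i=5: 43 = 5·8 + 3 (b=8); 8→9: 5·9 + 3 = 48; 48−1 = 47
i=6: 47 = 5·9 + 2 (b=9); 9→10: 5·10 + 2 = 52; 52−1 = 51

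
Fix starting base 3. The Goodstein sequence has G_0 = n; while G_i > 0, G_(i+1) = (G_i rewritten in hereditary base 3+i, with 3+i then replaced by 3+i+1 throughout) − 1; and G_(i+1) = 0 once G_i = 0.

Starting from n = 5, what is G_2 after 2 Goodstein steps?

5

[0] 5 ≡ 3 + 2 (base 3). Lift 4: 6. −1: 5.
[1] 5 ≡ 4 + 1 (base 4). Lift 5: 6. −1: 5.
[2] 5 ≡ 5 (base 5). Lift 6: 6. −1: 5.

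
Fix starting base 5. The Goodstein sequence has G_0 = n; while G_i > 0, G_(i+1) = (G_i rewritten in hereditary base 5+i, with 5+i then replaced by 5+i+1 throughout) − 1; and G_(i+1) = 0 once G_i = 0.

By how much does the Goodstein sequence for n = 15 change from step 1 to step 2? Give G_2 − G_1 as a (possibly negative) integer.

step 0: 15 = 3·5; sub 6 for 5: 3·6; = 18; G_1 = 18−1 = 17
step 1: 17 = 2·6 + 5; sub 7 for 6: 2·7 + 5; = 19; G_2 = 19−1 = 18

1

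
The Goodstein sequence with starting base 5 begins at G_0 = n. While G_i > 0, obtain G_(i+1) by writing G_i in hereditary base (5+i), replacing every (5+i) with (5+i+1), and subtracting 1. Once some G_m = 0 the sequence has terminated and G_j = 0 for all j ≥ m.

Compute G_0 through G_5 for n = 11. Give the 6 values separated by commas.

i=0: 11 = 2·5 + 1 (b=5); 5→6: 2·6 + 1 = 13; 13−1 = 12
i=1: 12 = 2·6 (b=6); 6→7: 2·7 = 14; 14−1 = 13
i=2: 13 = 7 + 6 (b=7); 7→8: 8 + 6 = 14; 14−1 = 13
i=3: 13 = 8 + 5 (b=8); 8→9: 9 + 5 = 14; 14−1 = 13
i=4: 13 = 9 + 4 (b=9); 9→10: 10 + 4 = 14; 14−1 = 13

11, 12, 13, 13, 13, 13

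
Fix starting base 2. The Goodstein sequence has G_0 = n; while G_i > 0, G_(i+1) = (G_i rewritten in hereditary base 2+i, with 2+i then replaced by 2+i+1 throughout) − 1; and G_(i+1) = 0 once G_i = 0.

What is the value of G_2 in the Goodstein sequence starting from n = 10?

1025

step 0: 10 = 2^(2 + 1) + 2; sub 3 for 2: 3^(3 + 1) + 3; = 84; G_1 = 84−1 = 83
step 1: 83 = 3^(3 + 1) + 2; sub 4 for 3: 4^(4 + 1) + 2; = 1026; G_2 = 1026−1 = 1025
step 2: 1025 = 4^(4 + 1) + 1; sub 5 for 4: 5^(5 + 1) + 1; = 15626; G_3 = 15626−1 = 15625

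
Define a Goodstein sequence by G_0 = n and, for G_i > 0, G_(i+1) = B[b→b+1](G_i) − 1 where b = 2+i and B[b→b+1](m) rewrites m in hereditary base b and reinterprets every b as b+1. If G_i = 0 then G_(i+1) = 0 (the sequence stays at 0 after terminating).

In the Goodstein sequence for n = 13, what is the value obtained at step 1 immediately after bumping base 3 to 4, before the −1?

base 2: 13 = 2^(2 + 1) + 2^2 + 1; at 3: 3^(3 + 1) + 3^3 + 1 = 109; next = 108
base 3: 108 = 3^(3 + 1) + 3^3; at 4: 4^(4 + 1) + 4^4 = 1280; next = 1279

1280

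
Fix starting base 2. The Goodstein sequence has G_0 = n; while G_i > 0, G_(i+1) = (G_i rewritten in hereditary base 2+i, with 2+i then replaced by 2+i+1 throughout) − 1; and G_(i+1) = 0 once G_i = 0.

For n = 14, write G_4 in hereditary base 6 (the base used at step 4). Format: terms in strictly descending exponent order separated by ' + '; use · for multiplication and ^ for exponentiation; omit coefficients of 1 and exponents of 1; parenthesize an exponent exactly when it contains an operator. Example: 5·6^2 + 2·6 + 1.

base 2: 14 = 2^(2 + 1) + 2^2 + 2; at 3: 3^(3 + 1) + 3^3 + 3 = 111; next = 110
base 3: 110 = 3^(3 + 1) + 3^3 + 2; at 4: 4^(4 + 1) + 4^4 + 2 = 1282; next = 1281
base 4: 1281 = 4^(4 + 1) + 4^4 + 1; at 5: 5^(5 + 1) + 5^5 + 1 = 18751; next = 18750
base 5: 18750 = 5^(5 + 1) + 5^5; at 6: 6^(6 + 1) + 6^6 = 326592; next = 326591
base 6: 326591 = 6^(6 + 1) + 5·6^5 + 5·6^4 + 5·6^3 + 5·6^2 + 5·6 + 5; at 7: 7^(7 + 1) + 5·7^5 + 5·7^4 + 5·7^3 + 5·7^2 + 5·7 + 5 = 5862841; next = 5862840

6^(6 + 1) + 5·6^5 + 5·6^4 + 5·6^3 + 5·6^2 + 5·6 + 5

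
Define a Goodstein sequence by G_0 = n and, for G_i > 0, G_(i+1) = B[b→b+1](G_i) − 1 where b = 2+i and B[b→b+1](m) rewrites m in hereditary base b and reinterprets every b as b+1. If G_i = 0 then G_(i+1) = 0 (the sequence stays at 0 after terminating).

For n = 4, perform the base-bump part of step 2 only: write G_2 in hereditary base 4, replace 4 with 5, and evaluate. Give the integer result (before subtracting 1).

G_0 = 4. HB_2(4) = 2^2. Bump = 27. G_1 = 26.
G_1 = 26. HB_3(26) = 2·3^2 + 2·3 + 2. Bump = 42. G_2 = 41.
G_2 = 41. HB_4(41) = 2·4^2 + 2·4 + 1. Bump = 61. G_3 = 60.

61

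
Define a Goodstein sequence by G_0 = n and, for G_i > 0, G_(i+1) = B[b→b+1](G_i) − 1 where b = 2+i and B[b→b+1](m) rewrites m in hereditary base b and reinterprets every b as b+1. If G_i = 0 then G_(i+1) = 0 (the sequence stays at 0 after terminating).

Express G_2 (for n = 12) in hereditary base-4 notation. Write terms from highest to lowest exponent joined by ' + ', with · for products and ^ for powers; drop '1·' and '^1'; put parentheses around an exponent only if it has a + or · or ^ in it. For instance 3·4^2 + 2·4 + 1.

[0] 12 ≡ 2^(2 + 1) + 2^2 (base 2). Lift 3: 108. −1: 107.
[1] 107 ≡ 3^(3 + 1) + 2·3^2 + 2·3 + 2 (base 3). Lift 4: 1066. −1: 1065.
[2] 1065 ≡ 4^(4 + 1) + 2·4^2 + 2·4 + 1 (base 4). Lift 5: 15686. −1: 15685.

4^(4 + 1) + 2·4^2 + 2·4 + 1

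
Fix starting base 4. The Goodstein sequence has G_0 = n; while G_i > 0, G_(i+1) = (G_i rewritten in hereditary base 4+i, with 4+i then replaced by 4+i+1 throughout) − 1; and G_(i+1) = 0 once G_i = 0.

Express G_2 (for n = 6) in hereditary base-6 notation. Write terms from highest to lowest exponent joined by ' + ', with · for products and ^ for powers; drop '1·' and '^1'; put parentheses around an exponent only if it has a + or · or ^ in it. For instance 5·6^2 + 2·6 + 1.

6

G_0=6  [base 4] 4 + 2  →[4↦5]→  5 + 2 = 7  −1 ⇒ G_1=6
G_1=6  [base 5] 5 + 1  →[5↦6]→  6 + 1 = 7  −1 ⇒ G_2=6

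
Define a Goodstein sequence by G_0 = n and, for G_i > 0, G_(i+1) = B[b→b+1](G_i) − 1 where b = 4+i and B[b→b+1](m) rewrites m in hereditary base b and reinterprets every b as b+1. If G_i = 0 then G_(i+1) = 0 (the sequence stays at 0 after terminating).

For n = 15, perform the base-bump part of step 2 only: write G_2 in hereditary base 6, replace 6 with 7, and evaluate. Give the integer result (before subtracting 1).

15 —HB4→ 3·4 + 3 —bump→ 3·5 + 3 = 18 —(−1)→ 17
17 —HB5→ 3·5 + 2 —bump→ 3·6 + 2 = 20 —(−1)→ 19

22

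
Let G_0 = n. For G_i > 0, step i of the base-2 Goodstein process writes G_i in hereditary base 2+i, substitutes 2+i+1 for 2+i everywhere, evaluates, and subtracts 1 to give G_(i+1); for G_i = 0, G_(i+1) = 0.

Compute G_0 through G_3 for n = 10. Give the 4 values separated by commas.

10, 83, 1025, 15625

(0) 10|_2 = 2^(2 + 1) + 2 ↦ 3^(3 + 1) + 3|_3 = 84 ⇒ 83
(1) 83|_3 = 3^(3 + 1) + 2 ↦ 4^(4 + 1) + 2|_4 = 1026 ⇒ 1025
(2) 1025|_4 = 4^(4 + 1) + 1 ↦ 5^(5 + 1) + 1|_5 = 15626 ⇒ 15625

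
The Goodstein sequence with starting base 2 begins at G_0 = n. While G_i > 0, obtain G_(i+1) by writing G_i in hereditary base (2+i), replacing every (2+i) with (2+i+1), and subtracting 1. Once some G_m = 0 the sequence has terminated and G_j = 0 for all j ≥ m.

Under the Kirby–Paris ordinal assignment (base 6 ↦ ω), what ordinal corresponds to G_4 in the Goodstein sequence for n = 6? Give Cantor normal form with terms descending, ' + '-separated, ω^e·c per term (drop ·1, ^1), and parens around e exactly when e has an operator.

G_0 = 6. HB_2(6) = 2^2 + 2. Bump = 30. G_1 = 29.
G_1 = 29. HB_3(29) = 3^3 + 2. Bump = 258. G_2 = 257.
G_2 = 257. HB_4(257) = 4^4 + 1. Bump = 3126. G_3 = 3125.
G_3 = 3125. HB_5(3125) = 5^5. Bump = 46656. G_4 = 46655.
G_4 = 46655. HB_6(46655) = 5·6^5 + 5·6^4 + 5·6^3 + 5·6^2 + 5·6 + 5. Bump = 98040. G_5 = 98039.

ω^5·5 + ω^4·5 + ω^3·5 + ω^2·5 + ω·5 + 5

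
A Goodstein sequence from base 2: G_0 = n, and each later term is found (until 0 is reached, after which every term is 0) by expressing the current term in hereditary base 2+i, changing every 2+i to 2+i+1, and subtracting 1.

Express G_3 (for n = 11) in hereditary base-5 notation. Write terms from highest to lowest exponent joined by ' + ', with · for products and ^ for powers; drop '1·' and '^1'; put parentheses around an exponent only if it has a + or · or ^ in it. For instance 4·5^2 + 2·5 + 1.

5^(5 + 1) + 2

base 2: 11 = 2^(2 + 1) + 2 + 1; at 3: 3^(3 + 1) + 3 + 1 = 85; next = 84
base 3: 84 = 3^(3 + 1) + 3; at 4: 4^(4 + 1) + 4 = 1028; next = 1027
base 4: 1027 = 4^(4 + 1) + 3; at 5: 5^(5 + 1) + 3 = 15628; next = 15627
base 5: 15627 = 5^(5 + 1) + 2; at 6: 6^(6 + 1) + 2 = 279938; next = 279937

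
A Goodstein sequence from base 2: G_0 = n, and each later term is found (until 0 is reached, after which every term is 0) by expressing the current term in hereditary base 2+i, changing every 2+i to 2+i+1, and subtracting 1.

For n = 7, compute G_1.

30

G_0 = 7. HB_2(7) = 2^2 + 2 + 1. Bump = 31. G_1 = 30.
G_1 = 30. HB_3(30) = 3^3 + 3. Bump = 260. G_2 = 259.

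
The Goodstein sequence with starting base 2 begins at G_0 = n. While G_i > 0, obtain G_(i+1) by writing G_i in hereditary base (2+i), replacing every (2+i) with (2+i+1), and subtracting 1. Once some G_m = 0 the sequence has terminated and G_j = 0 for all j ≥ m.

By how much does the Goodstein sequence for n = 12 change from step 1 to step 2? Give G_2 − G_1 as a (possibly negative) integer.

i=0: 12 = 2^(2 + 1) + 2^2 (b=2); 2→3: 3^(3 + 1) + 3^3 = 108; 108−1 = 107
i=1: 107 = 3^(3 + 1) + 2·3^2 + 2·3 + 2 (b=3); 3→4: 4^(4 + 1) + 2·4^2 + 2·4 + 2 = 1066; 1066−1 = 1065

958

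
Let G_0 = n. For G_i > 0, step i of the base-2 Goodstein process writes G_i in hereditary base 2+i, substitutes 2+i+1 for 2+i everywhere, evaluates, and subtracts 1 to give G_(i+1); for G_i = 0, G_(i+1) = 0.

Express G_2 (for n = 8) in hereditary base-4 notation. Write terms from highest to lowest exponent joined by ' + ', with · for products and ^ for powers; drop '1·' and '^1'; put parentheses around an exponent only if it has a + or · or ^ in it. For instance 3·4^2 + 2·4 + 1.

G_0=8  [base 2] 2^(2 + 1)  →[2↦3]→  3^(3 + 1) = 81  −1 ⇒ G_1=80
G_1=80  [base 3] 2·3^3 + 2·3^2 + 2·3 + 2  →[3↦4]→  2·4^4 + 2·4^2 + 2·4 + 2 = 554  −1 ⇒ G_2=553
G_2=553  [base 4] 2·4^4 + 2·4^2 + 2·4 + 1  →[4↦5]→  2·5^5 + 2·5^2 + 2·5 + 1 = 6311  −1 ⇒ G_3=6310

2·4^4 + 2·4^2 + 2·4 + 1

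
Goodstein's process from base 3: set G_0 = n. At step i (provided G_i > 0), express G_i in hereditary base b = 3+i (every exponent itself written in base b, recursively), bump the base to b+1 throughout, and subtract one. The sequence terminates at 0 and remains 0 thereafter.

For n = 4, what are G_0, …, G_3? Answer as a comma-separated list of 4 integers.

4, 4, 4, 3

G_0 = 4. HB_3(4) = 3 + 1. Bump = 5. G_1 = 4.
G_1 = 4. HB_4(4) = 4. Bump = 5. G_2 = 4.
G_2 = 4. HB_5(4) = 4. Bump = 4. G_3 = 3.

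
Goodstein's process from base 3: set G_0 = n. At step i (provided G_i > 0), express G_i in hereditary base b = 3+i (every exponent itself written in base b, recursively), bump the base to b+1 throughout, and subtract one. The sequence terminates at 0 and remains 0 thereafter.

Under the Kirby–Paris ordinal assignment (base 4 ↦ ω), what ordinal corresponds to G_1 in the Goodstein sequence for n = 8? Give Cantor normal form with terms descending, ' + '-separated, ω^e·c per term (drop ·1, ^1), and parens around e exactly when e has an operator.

G_0=8  [base 3] 2·3 + 2  →[3↦4]→  2·4 + 2 = 10  −1 ⇒ G_1=9
G_1=9  [base 4] 2·4 + 1  →[4↦5]→  2·5 + 1 = 11  −1 ⇒ G_2=10

ω·2 + 1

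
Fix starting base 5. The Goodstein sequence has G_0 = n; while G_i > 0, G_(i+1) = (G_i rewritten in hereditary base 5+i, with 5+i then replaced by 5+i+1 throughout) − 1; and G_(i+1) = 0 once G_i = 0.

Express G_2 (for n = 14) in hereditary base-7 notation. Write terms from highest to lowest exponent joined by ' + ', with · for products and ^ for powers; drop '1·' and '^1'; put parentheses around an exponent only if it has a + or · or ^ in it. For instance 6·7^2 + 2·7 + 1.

2·7 + 2

step 0: 14 = 2·5 + 4; sub 6 for 5: 2·6 + 4; = 16; G_1 = 16−1 = 15
step 1: 15 = 2·6 + 3; sub 7 for 6: 2·7 + 3; = 17; G_2 = 17−1 = 16
step 2: 16 = 2·7 + 2; sub 8 for 7: 2·8 + 2; = 18; G_3 = 18−1 = 17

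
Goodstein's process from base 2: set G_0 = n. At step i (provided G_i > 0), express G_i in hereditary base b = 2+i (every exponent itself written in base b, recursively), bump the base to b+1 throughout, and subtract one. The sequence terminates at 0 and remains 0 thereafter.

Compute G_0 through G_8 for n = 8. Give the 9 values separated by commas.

G_0=8  [base 2] 2^(2 + 1)  →[2↦3]→  3^(3 + 1) = 81  −1 ⇒ G_1=80
G_1=80  [base 3] 2·3^3 + 2·3^2 + 2·3 + 2  →[3↦4]→  2·4^4 + 2·4^2 + 2·4 + 2 = 554  −1 ⇒ G_2=553
G_2=553  [base 4] 2·4^4 + 2·4^2 + 2·4 + 1  →[4↦5]→  2·5^5 + 2·5^2 + 2·5 + 1 = 6311  −1 ⇒ G_3=6310
G_3=6310  [base 5] 2·5^5 + 2·5^2 + 2·5  →[5↦6]→  2·6^6 + 2·6^2 + 2·6 = 93396  −1 ⇒ G_4=93395
G_4=93395  [base 6] 2·6^6 + 2·6^2 + 6 + 5  →[6↦7]→  2·7^7 + 2·7^2 + 7 + 5 = 1647196  −1 ⇒ G_5=1647195
G_5=1647195  [base 7] 2·7^7 + 2·7^2 + 7 + 4  →[7↦8]→  2·8^8 + 2·8^2 + 8 + 4 = 33554572  −1 ⇒ G_6=33554571
G_6=33554571  [base 8] 2·8^8 + 2·8^2 + 8 + 3  →[8↦9]→  2·9^9 + 2·9^2 + 9 + 3 = 774841152  −1 ⇒ G_7=774841151
G_7=774841151  [base 9] 2·9^9 + 2·9^2 + 9 + 2  →[9↦10]→  2·10^10 + 2·10^2 + 10 + 2 = 20000000212  −1 ⇒ G_8=20000000211

8, 80, 553, 6310, 93395, 1647195, 33554571, 774841151, 20000000211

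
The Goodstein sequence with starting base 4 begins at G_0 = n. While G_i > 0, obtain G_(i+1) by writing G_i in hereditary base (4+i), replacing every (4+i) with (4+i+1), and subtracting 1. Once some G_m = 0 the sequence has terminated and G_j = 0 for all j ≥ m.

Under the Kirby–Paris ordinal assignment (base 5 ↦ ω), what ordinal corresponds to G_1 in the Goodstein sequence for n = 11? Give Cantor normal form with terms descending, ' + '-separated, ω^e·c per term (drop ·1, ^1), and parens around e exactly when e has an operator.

ω·2 + 2

step 0: 11 = 2·4 + 3; sub 5 for 4: 2·5 + 3; = 13; G_1 = 13−1 = 12
step 1: 12 = 2·5 + 2; sub 6 for 5: 2·6 + 2; = 14; G_2 = 14−1 = 13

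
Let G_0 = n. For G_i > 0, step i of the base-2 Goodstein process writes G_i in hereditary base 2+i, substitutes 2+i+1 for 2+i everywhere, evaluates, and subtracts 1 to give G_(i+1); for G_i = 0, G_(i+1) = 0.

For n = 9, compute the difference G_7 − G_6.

G_0 = 9. HB_2(9) = 2^(2 + 1) + 1. Bump = 82. G_1 = 81.
G_1 = 81. HB_3(81) = 3^(3 + 1). Bump = 1024. G_2 = 1023.
G_2 = 1023. HB_4(1023) = 3·4^4 + 3·4^3 + 3·4^2 + 3·4 + 3. Bump = 9843. G_3 = 9842.
G_3 = 9842. HB_5(9842) = 3·5^5 + 3·5^3 + 3·5^2 + 3·5 + 2. Bump = 140744. G_4 = 140743.
G_4 = 140743. HB_6(140743) = 3·6^6 + 3·6^3 + 3·6^2 + 3·6 + 1. Bump = 2471827. G_5 = 2471826.
G_5 = 2471826. HB_7(2471826) = 3·7^7 + 3·7^3 + 3·7^2 + 3·7. Bump = 50333400. G_6 = 50333399.
G_6 = 50333399. HB_8(50333399) = 3·8^8 + 3·8^3 + 3·8^2 + 2·8 + 7. Bump = 1162263922. G_7 = 1162263921.

1111930522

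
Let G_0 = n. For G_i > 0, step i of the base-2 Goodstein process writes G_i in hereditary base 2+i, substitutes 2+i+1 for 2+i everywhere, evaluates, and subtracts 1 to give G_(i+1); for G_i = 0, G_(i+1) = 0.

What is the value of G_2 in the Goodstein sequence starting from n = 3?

3

G_0 = 3. HB_2(3) = 2 + 1. Bump = 4. G_1 = 3.
G_1 = 3. HB_3(3) = 3. Bump = 4. G_2 = 3.
G_2 = 3. HB_4(3) = 3. Bump = 3. G_3 = 2.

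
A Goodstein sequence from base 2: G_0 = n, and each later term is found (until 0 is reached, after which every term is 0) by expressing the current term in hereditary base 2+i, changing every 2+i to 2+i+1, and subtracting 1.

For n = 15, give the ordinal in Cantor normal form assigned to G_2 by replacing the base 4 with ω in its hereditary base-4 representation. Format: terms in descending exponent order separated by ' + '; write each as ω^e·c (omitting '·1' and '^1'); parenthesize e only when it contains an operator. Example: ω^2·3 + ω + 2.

ω^(ω + 1) + ω^ω + 3

[0] 15 ≡ 2^(2 + 1) + 2^2 + 2 + 1 (base 2). Lift 3: 112. −1: 111.
[1] 111 ≡ 3^(3 + 1) + 3^3 + 3 (base 3). Lift 4: 1284. −1: 1283.
[2] 1283 ≡ 4^(4 + 1) + 4^4 + 3 (base 4). Lift 5: 18753. −1: 18752.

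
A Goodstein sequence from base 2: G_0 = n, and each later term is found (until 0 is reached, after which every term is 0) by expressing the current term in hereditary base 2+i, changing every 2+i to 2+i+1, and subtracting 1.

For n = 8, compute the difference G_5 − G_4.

step 0: 8 = 2^(2 + 1); sub 3 for 2: 3^(3 + 1); = 81; G_1 = 81−1 = 80
step 1: 80 = 2·3^3 + 2·3^2 + 2·3 + 2; sub 4 for 3: 2·4^4 + 2·4^2 + 2·4 + 2; = 554; G_2 = 554−1 = 553
step 2: 553 = 2·4^4 + 2·4^2 + 2·4 + 1; sub 5 for 4: 2·5^5 + 2·5^2 + 2·5 + 1; = 6311; G_3 = 6311−1 = 6310
step 3: 6310 = 2·5^5 + 2·5^2 + 2·5; sub 6 for 5: 2·6^6 + 2·6^2 + 2·6; = 93396; G_4 = 93396−1 = 93395
step 4: 93395 = 2·6^6 + 2·6^2 + 6 + 5; sub 7 for 6: 2·7^7 + 2·7^2 + 7 + 5; = 1647196; G_5 = 1647196−1 = 1647195

1553800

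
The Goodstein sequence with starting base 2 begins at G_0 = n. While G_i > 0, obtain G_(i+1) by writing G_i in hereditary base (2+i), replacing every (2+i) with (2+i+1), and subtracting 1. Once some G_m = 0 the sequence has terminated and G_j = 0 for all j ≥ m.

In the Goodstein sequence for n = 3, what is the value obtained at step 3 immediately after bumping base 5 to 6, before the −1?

G_0 = 3. HB_2(3) = 2 + 1. Bump = 4. G_1 = 3.
G_1 = 3. HB_3(3) = 3. Bump = 4. G_2 = 3.
G_2 = 3. HB_4(3) = 3. Bump = 3. G_3 = 2.

2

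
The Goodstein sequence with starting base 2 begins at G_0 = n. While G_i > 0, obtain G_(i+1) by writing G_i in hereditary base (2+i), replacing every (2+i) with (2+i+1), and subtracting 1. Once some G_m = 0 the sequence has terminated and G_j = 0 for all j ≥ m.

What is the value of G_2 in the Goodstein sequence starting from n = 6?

257

base 2: 6 = 2^2 + 2; at 3: 3^3 + 3 = 30; next = 29
base 3: 29 = 3^3 + 2; at 4: 4^4 + 2 = 258; next = 257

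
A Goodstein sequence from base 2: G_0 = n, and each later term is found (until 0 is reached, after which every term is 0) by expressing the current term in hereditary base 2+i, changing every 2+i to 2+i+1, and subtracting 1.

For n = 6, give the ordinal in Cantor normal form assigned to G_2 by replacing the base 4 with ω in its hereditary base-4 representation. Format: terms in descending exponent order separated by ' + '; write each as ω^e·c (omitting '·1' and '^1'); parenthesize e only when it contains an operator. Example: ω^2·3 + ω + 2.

ω^ω + 1

6 —HB2→ 2^2 + 2 —bump→ 3^3 + 3 = 30 —(−1)→ 29
29 —HB3→ 3^3 + 2 —bump→ 4^4 + 2 = 258 —(−1)→ 257
257 —HB4→ 4^4 + 1 —bump→ 5^5 + 1 = 3126 —(−1)→ 3125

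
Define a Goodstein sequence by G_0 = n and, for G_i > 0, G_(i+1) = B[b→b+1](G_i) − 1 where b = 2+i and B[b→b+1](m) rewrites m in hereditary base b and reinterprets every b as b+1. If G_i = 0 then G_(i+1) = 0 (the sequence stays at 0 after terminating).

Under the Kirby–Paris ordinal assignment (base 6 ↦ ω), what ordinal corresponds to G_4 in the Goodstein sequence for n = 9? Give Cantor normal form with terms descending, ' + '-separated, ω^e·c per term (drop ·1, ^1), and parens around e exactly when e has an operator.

ω^ω·3 + ω^3·3 + ω^2·3 + ω·3 + 1

step 0: 9 = 2^(2 + 1) + 1; sub 3 for 2: 3^(3 + 1) + 1; = 82; G_1 = 82−1 = 81
step 1: 81 = 3^(3 + 1); sub 4 for 3: 4^(4 + 1); = 1024; G_2 = 1024−1 = 1023
step 2: 1023 = 3·4^4 + 3·4^3 + 3·4^2 + 3·4 + 3; sub 5 for 4: 3·5^5 + 3·5^3 + 3·5^2 + 3·5 + 3; = 9843; G_3 = 9843−1 = 9842
step 3: 9842 = 3·5^5 + 3·5^3 + 3·5^2 + 3·5 + 2; sub 6 for 5: 3·6^6 + 3·6^3 + 3·6^2 + 3·6 + 2; = 140744; G_4 = 140744−1 = 140743
step 4: 140743 = 3·6^6 + 3·6^3 + 3·6^2 + 3·6 + 1; sub 7 for 6: 3·7^7 + 3·7^3 + 3·7^2 + 3·7 + 1; = 2471827; G_5 = 2471827−1 = 2471826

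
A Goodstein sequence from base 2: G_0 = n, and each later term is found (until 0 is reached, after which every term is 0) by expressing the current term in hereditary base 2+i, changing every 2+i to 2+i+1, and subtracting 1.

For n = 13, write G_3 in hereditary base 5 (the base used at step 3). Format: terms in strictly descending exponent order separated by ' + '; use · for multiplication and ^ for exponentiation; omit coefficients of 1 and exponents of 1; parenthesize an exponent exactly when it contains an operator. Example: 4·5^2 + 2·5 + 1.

5^(5 + 1) + 3·5^3 + 3·5^2 + 3·5 + 2

[0] 13 ≡ 2^(2 + 1) + 2^2 + 1 (base 2). Lift 3: 109. −1: 108.
[1] 108 ≡ 3^(3 + 1) + 3^3 (base 3). Lift 4: 1280. −1: 1279.
[2] 1279 ≡ 4^(4 + 1) + 3·4^3 + 3·4^2 + 3·4 + 3 (base 4). Lift 5: 16093. −1: 16092.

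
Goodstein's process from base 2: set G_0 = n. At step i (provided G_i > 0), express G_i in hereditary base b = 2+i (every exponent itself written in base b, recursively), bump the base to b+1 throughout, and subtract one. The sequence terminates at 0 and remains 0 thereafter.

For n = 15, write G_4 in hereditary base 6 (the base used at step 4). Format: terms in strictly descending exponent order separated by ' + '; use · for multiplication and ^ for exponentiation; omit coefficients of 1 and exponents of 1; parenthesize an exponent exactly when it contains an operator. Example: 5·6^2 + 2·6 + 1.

15 —HB2→ 2^(2 + 1) + 2^2 + 2 + 1 —bump→ 3^(3 + 1) + 3^3 + 3 + 1 = 112 —(−1)→ 111
111 —HB3→ 3^(3 + 1) + 3^3 + 3 —bump→ 4^(4 + 1) + 4^4 + 4 = 1284 —(−1)→ 1283
1283 —HB4→ 4^(4 + 1) + 4^4 + 3 —bump→ 5^(5 + 1) + 5^5 + 3 = 18753 —(−1)→ 18752
18752 —HB5→ 5^(5 + 1) + 5^5 + 2 —bump→ 6^(6 + 1) + 6^6 + 2 = 326594 —(−1)→ 326593
326593 —HB6→ 6^(6 + 1) + 6^6 + 1 —bump→ 7^(7 + 1) + 7^7 + 1 = 6588345 —(−1)→ 6588344

6^(6 + 1) + 6^6 + 1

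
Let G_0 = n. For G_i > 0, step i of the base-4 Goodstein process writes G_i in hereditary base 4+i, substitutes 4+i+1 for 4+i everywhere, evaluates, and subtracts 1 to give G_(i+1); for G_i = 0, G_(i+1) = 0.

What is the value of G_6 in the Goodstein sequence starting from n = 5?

1

i=0: 5 = 4 + 1 (b=4); 4→5: 5 + 1 = 6; 6−1 = 5
i=1: 5 = 5 (b=5); 5→6: 6 = 6; 6−1 = 5
i=2: 5 = 5 (b=6); 6→7: 5 = 5; 5−1 = 4
i=3: 4 = 4 (b=7); 7→8: 4 = 4; 4−1 = 3
i=4: 3 = 3 (b=8); 8→9: 3 = 3; 3−1 = 2
i=5: 2 = 2 (b=9); 9→10: 2 = 2; 2−1 = 1
i=6: 1 = 1 (b=10); 10→11: 1 = 1; 1−1 = 0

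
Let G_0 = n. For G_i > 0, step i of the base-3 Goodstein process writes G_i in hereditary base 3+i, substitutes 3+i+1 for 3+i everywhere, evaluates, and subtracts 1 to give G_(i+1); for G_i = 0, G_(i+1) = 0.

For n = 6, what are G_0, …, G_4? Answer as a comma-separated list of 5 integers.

6, 7, 7, 7, 7

(0) 6|_3 = 2·3 ↦ 2·4|_4 = 8 ⇒ 7
(1) 7|_4 = 4 + 3 ↦ 5 + 3|_5 = 8 ⇒ 7
(2) 7|_5 = 5 + 2 ↦ 6 + 2|_6 = 8 ⇒ 7
(3) 7|_6 = 6 + 1 ↦ 7 + 1|_7 = 8 ⇒ 7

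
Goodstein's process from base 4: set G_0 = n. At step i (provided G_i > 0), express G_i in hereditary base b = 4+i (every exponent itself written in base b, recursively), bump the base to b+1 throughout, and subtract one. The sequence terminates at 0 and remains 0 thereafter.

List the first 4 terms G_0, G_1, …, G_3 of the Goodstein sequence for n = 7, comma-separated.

i=0: 7 = 4 + 3 (b=4); 4→5: 5 + 3 = 8; 8−1 = 7
i=1: 7 = 5 + 2 (b=5); 5→6: 6 + 2 = 8; 8−1 = 7
i=2: 7 = 6 + 1 (b=6); 6→7: 7 + 1 = 8; 8−1 = 7

7, 7, 7, 7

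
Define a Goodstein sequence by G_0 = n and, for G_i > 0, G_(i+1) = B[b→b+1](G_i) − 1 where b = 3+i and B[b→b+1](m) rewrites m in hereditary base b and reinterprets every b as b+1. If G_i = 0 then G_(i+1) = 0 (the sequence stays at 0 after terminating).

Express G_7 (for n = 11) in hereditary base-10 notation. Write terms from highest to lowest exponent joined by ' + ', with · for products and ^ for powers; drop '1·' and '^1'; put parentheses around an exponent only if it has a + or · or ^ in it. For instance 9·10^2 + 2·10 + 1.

5·10 + 1

[0] 11 ≡ 3^2 + 2 (base 3). Lift 4: 18. −1: 17.
[1] 17 ≡ 4^2 + 1 (base 4). Lift 5: 26. −1: 25.
[2] 25 ≡ 5^2 (base 5). Lift 6: 36. −1: 35.
[3] 35 ≡ 5·6 + 5 (base 6). Lift 7: 40. −1: 39.
[4] 39 ≡ 5·7 + 4 (base 7). Lift 8: 44. −1: 43.
[5] 43 ≡ 5·8 + 3 (base 8). Lift 9: 48. −1: 47.
[6] 47 ≡ 5·9 + 2 (base 9). Lift 10: 52. −1: 51.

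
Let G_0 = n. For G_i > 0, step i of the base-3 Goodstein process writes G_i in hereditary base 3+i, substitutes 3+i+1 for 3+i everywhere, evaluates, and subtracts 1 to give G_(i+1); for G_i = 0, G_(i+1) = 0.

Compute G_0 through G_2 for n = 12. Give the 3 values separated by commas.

12, 19, 27

G_0 = 12. HB_3(12) = 3^2 + 3. Bump = 20. G_1 = 19.
G_1 = 19. HB_4(19) = 4^2 + 3. Bump = 28. G_2 = 27.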